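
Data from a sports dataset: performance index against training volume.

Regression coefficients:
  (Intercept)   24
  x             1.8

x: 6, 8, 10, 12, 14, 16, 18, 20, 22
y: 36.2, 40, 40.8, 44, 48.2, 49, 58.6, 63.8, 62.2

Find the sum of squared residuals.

SSE = 45.2

x=6: ŷ = 24 + 1.8·6 = 34.8; e = 36.2 − 34.8 = 1.4
x=8: ŷ = 24 + 1.8·8 = 38.4; e = 40 − 38.4 = 1.6
x=10: ŷ = 24 + 1.8·10 = 42; e = 40.8 − 42 = -1.2
x=12: ŷ = 24 + 1.8·12 = 45.6; e = 44 − 45.6 = -1.6
x=14: ŷ = 24 + 1.8·14 = 49.2; e = 48.2 − 49.2 = -1
x=16: ŷ = 24 + 1.8·16 = 52.8; e = 49 − 52.8 = -3.8
x=18: ŷ = 24 + 1.8·18 = 56.4; e = 58.6 − 56.4 = 2.2
x=20: ŷ = 24 + 1.8·20 = 60; e = 63.8 − 60 = 3.8
x=22: ŷ = 24 + 1.8·22 = 63.6; e = 62.2 − 63.6 = -1.4
SSE = 1.96 + 2.56 + 1.44 + 2.56 + 1 + 14.44 + 4.84 + 14.44 + 1.96 = 45.2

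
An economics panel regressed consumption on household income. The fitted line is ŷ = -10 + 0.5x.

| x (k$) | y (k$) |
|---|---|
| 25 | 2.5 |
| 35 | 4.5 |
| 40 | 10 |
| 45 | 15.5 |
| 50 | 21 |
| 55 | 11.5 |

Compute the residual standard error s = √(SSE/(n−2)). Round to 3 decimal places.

s = 4.743

x=25: ŷ = -10 + 0.5·25 = 2.5; e = 2.5 − 2.5 = 0
x=35: ŷ = -10 + 0.5·35 = 7.5; e = 4.5 − 7.5 = -3
x=40: ŷ = -10 + 0.5·40 = 10; e = 10 − 10 = 0
x=45: ŷ = -10 + 0.5·45 = 12.5; e = 15.5 − 12.5 = 3
x=50: ŷ = -10 + 0.5·50 = 15; e = 21 − 15 = 6
x=55: ŷ = -10 + 0.5·55 = 17.5; e = 11.5 − 17.5 = -6
SSE = 0 + 9 + 0 + 9 + 36 + 36 = 90
s = √(90/4) = √22.5 ≈ 4.743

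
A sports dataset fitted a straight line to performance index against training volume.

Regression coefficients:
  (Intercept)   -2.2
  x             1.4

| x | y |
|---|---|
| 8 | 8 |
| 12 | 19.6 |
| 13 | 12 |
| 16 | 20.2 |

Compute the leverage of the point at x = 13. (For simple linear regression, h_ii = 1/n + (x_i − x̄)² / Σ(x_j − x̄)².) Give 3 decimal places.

h = 0.267

x̄ = (8 + 12 + 13 + 16)/4 = 12.25
Σ(x − x̄)² = 18.0625 + 0.0625 + 0.5625 + 14.0625 = 32.75
h = 1/4 + (0.75)²/32.75 = 0.25 + 0.0171756 = 0.267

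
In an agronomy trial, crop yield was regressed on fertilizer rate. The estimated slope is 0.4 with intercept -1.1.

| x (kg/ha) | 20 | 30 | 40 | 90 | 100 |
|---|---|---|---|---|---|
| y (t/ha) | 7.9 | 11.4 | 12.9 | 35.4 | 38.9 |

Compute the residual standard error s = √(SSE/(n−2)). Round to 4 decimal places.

x=20: ŷ = -1.1 + 0.4·20 = 6.9; r = 7.9 − 6.9 = 1
x=30: ŷ = -1.1 + 0.4·30 = 10.9; r = 11.4 − 10.9 = 0.5
x=40: ŷ = -1.1 + 0.4·40 = 14.9; r = 12.9 − 14.9 = -2
x=90: ŷ = -1.1 + 0.4·90 = 34.9; r = 35.4 − 34.9 = 0.5
x=100: ŷ = -1.1 + 0.4·100 = 38.9; r = 38.9 − 38.9 = 0
SSE = 1 + 0.25 + 4 + 0.25 + 0 = 5.5
s = √(5.5/3) = √1.83333 ≈ 1.3540

s = 1.3540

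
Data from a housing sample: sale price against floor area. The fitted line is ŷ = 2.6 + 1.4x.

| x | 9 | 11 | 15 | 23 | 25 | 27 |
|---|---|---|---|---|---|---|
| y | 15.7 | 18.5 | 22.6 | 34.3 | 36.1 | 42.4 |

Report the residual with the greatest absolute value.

r = 2

x=9: ŷ = 2.6 + 1.4·9 = 15.2; r = 15.7 − 15.2 = 0.5
x=11: ŷ = 2.6 + 1.4·11 = 18; r = 18.5 − 18 = 0.5
x=15: ŷ = 2.6 + 1.4·15 = 23.6; r = 22.6 − 23.6 = -1
x=23: ŷ = 2.6 + 1.4·23 = 34.8; r = 34.3 − 34.8 = -0.5
x=25: ŷ = 2.6 + 1.4·25 = 37.6; r = 36.1 − 37.6 = -1.5
x=27: ŷ = 2.6 + 1.4·27 = 40.4; r = 42.4 − 40.4 = 2
Largest |r| is 2 at x = 27, residual 2.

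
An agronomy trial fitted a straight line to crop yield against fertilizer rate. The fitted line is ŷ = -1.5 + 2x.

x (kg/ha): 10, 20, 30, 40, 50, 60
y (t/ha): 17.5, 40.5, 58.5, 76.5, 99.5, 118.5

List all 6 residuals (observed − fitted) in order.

-1, 2, 0, -2, 1, 0

x=10: ŷ = -1.5 + 2·10 = 18.5; r = 17.5 − 18.5 = -1
x=20: ŷ = -1.5 + 2·20 = 38.5; r = 40.5 − 38.5 = 2
x=30: ŷ = -1.5 + 2·30 = 58.5; r = 58.5 − 58.5 = 0
x=40: ŷ = -1.5 + 2·40 = 78.5; r = 76.5 − 78.5 = -2
x=50: ŷ = -1.5 + 2·50 = 98.5; r = 99.5 − 98.5 = 1
x=60: ŷ = -1.5 + 2·60 = 118.5; r = 118.5 − 118.5 = 0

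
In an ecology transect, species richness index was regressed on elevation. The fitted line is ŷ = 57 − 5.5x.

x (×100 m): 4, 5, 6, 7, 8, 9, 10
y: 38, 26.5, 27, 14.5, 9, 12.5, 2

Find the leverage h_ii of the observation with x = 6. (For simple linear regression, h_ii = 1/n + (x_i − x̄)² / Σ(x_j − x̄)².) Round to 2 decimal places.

x̄ = (4 + 5 + 6 + 7 + 8 + 9 + 10)/7 = 7
Σ(x − x̄)² = 9 + 4 + 1 + 0 + 1 + 4 + 9 = 28
h = 1/7 + (-1)²/28 = 0.142857 + 0.0357143 = 0.18

h = 0.18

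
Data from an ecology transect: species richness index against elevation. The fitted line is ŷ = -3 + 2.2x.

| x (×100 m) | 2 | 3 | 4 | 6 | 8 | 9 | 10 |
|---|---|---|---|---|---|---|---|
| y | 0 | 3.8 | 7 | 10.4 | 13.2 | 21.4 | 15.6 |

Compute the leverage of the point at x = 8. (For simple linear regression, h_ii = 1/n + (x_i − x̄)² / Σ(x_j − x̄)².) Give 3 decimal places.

h = 0.212

x̄ = (2 + 3 + 4 + 6 + 8 + 9 + 10)/7 = 6
Σ(x − x̄)² = 16 + 9 + 4 + 0 + 4 + 9 + 16 = 58
h = 1/7 + (2)²/58 = 0.142857 + 0.0689655 = 0.212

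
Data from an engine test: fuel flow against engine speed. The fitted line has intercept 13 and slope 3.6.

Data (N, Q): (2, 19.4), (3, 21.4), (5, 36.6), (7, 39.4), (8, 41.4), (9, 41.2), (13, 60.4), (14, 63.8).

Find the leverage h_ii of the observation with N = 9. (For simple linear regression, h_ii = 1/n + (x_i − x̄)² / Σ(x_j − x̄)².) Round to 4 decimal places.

h = 0.1393

N̄ = (2 + 3 + 5 + 7 + 8 + 9 + 13 + 14)/8 = 7.625
Σ(N − N̄)² = 31.6406 + 21.3906 + 6.89062 + 0.390625 + 0.140625 + 1.89062 + 28.8906 + 40.6406 = 131.875
h = 1/8 + (1.375)²/131.875 = 0.125 + 0.0143365 = 0.1393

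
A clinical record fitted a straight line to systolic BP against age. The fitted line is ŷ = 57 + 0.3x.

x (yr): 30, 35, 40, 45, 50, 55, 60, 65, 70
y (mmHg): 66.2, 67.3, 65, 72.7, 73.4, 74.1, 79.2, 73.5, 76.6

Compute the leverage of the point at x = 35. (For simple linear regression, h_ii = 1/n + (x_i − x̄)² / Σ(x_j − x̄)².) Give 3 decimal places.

h = 0.261

x̄ = (30 + 35 + 40 + 45 + 50 + 55 + 60 + 65 + 70)/9 = 50
Σ(x − x̄)² = 400 + 225 + 100 + 25 + 0 + 25 + 100 + 225 + 400 = 1500
h = 1/9 + (-15)²/1500 = 0.111111 + 0.15 = 0.261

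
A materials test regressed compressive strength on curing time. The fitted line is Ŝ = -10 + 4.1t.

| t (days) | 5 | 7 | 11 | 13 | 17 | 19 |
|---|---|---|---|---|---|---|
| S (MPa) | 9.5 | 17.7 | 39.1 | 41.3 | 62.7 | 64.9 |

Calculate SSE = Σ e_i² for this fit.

SSE = 40

t=5: Ŝ = -10 + 4.1·5 = 10.5; e = 9.5 − 10.5 = -1
t=7: Ŝ = -10 + 4.1·7 = 18.7; e = 17.7 − 18.7 = -1
t=11: Ŝ = -10 + 4.1·11 = 35.1; e = 39.1 − 35.1 = 4
t=13: Ŝ = -10 + 4.1·13 = 43.3; e = 41.3 − 43.3 = -2
t=17: Ŝ = -10 + 4.1·17 = 59.7; e = 62.7 − 59.7 = 3
t=19: Ŝ = -10 + 4.1·19 = 67.9; e = 64.9 − 67.9 = -3
SSE = 1 + 1 + 16 + 4 + 9 + 9 = 40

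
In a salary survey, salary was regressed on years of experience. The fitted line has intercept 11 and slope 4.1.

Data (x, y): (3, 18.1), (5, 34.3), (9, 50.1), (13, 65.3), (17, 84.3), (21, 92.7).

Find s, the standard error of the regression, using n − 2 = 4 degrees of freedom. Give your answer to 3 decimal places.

x=3: ŷ = 11 + 4.1·3 = 23.3; r = 18.1 − 23.3 = -5.2
x=5: ŷ = 11 + 4.1·5 = 31.5; r = 34.3 − 31.5 = 2.8
x=9: ŷ = 11 + 4.1·9 = 47.9; r = 50.1 − 47.9 = 2.2
x=13: ŷ = 11 + 4.1·13 = 64.3; r = 65.3 − 64.3 = 1
x=17: ŷ = 11 + 4.1·17 = 80.7; r = 84.3 − 80.7 = 3.6
x=21: ŷ = 11 + 4.1·21 = 97.1; r = 92.7 − 97.1 = -4.4
SSE = 27.04 + 7.84 + 4.84 + 1 + 12.96 + 19.36 = 73.04
s = √(73.04/4) = √18.26 ≈ 4.273

s = 4.273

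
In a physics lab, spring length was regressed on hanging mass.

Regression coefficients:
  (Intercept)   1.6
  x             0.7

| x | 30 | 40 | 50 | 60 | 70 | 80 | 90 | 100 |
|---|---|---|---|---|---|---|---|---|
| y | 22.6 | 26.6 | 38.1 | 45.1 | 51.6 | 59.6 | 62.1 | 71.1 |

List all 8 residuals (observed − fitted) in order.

0, -3, 1.5, 1.5, 1, 2, -2.5, -0.5

x=30: ŷ = 1.6 + 0.7·30 = 22.6; r = 22.6 − 22.6 = 0
x=40: ŷ = 1.6 + 0.7·40 = 29.6; r = 26.6 − 29.6 = -3
x=50: ŷ = 1.6 + 0.7·50 = 36.6; r = 38.1 − 36.6 = 1.5
x=60: ŷ = 1.6 + 0.7·60 = 43.6; r = 45.1 − 43.6 = 1.5
x=70: ŷ = 1.6 + 0.7·70 = 50.6; r = 51.6 − 50.6 = 1
x=80: ŷ = 1.6 + 0.7·80 = 57.6; r = 59.6 − 57.6 = 2
x=90: ŷ = 1.6 + 0.7·90 = 64.6; r = 62.1 − 64.6 = -2.5
x=100: ŷ = 1.6 + 0.7·100 = 71.6; r = 71.1 − 71.6 = -0.5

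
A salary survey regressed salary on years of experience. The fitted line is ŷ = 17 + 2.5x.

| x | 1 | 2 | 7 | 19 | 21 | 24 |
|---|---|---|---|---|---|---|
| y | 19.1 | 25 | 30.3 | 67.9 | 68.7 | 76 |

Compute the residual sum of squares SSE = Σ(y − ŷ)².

x=1: ŷ = 17 + 2.5·1 = 19.5; e = 19.1 − 19.5 = -0.4
x=2: ŷ = 17 + 2.5·2 = 22; e = 25 − 22 = 3
x=7: ŷ = 17 + 2.5·7 = 34.5; e = 30.3 − 34.5 = -4.2
x=19: ŷ = 17 + 2.5·19 = 64.5; e = 67.9 − 64.5 = 3.4
x=21: ŷ = 17 + 2.5·21 = 69.5; e = 68.7 − 69.5 = -0.8
x=24: ŷ = 17 + 2.5·24 = 77; e = 76 − 77 = -1
SSE = 0.16 + 9 + 17.64 + 11.56 + 0.64 + 1 = 40

SSE = 40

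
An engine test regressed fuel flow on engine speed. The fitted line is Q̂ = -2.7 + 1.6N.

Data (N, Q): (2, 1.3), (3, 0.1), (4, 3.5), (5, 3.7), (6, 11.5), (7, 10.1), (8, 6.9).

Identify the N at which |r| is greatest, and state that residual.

N = 6, r = 4.6

N=2: Q̂ = -2.7 + 1.6·2 = 0.5; r = 1.3 − 0.5 = 0.8
N=3: Q̂ = -2.7 + 1.6·3 = 2.1; r = 0.1 − 2.1 = -2
N=4: Q̂ = -2.7 + 1.6·4 = 3.7; r = 3.5 − 3.7 = -0.2
N=5: Q̂ = -2.7 + 1.6·5 = 5.3; r = 3.7 − 5.3 = -1.6
N=6: Q̂ = -2.7 + 1.6·6 = 6.9; r = 11.5 − 6.9 = 4.6
N=7: Q̂ = -2.7 + 1.6·7 = 8.5; r = 10.1 − 8.5 = 1.6
N=8: Q̂ = -2.7 + 1.6·8 = 10.1; r = 6.9 − 10.1 = -3.2
Largest |r| is 4.6 at N = 6, residual 4.6.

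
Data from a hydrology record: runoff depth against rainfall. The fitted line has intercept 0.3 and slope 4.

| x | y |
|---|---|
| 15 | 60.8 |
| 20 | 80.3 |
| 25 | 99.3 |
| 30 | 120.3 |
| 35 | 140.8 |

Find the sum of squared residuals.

SSE = 1.5

x=15: ŷ = 0.3 + 4·15 = 60.3; e = 60.8 − 60.3 = 0.5
x=20: ŷ = 0.3 + 4·20 = 80.3; e = 80.3 − 80.3 = 0
x=25: ŷ = 0.3 + 4·25 = 100.3; e = 99.3 − 100.3 = -1
x=30: ŷ = 0.3 + 4·30 = 120.3; e = 120.3 − 120.3 = 0
x=35: ŷ = 0.3 + 4·35 = 140.3; e = 140.8 − 140.3 = 0.5
SSE = 0.25 + 0 + 1 + 0 + 0.25 = 1.5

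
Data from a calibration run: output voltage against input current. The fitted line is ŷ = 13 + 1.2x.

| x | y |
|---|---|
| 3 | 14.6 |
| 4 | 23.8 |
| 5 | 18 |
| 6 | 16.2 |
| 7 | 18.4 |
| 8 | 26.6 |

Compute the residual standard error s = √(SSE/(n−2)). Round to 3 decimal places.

s = 4.528

x=3: ŷ = 13 + 1.2·3 = 16.6; r = 14.6 − 16.6 = -2
x=4: ŷ = 13 + 1.2·4 = 17.8; r = 23.8 − 17.8 = 6
x=5: ŷ = 13 + 1.2·5 = 19; r = 18 − 19 = -1
x=6: ŷ = 13 + 1.2·6 = 20.2; r = 16.2 − 20.2 = -4
x=7: ŷ = 13 + 1.2·7 = 21.4; r = 18.4 − 21.4 = -3
x=8: ŷ = 13 + 1.2·8 = 22.6; r = 26.6 − 22.6 = 4
SSE = 4 + 36 + 1 + 16 + 9 + 16 = 82
s = √(82/4) = √20.5 ≈ 4.528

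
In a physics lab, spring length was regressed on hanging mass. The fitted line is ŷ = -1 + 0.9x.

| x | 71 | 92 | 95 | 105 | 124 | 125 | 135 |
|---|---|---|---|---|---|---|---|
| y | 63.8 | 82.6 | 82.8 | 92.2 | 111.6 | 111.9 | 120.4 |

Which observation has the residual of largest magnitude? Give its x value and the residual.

x = 95, r = -1.7

x=71: ŷ = -1 + 0.9·71 = 62.9; r = 63.8 − 62.9 = 0.9
x=92: ŷ = -1 + 0.9·92 = 81.8; r = 82.6 − 81.8 = 0.8
x=95: ŷ = -1 + 0.9·95 = 84.5; r = 82.8 − 84.5 = -1.7
x=105: ŷ = -1 + 0.9·105 = 93.5; r = 92.2 − 93.5 = -1.3
x=124: ŷ = -1 + 0.9·124 = 110.6; r = 111.6 − 110.6 = 1
x=125: ŷ = -1 + 0.9·125 = 111.5; r = 111.9 − 111.5 = 0.4
x=135: ŷ = -1 + 0.9·135 = 120.5; r = 120.4 − 120.5 = -0.1
Largest |r| is 1.7 at x = 95, residual -1.7.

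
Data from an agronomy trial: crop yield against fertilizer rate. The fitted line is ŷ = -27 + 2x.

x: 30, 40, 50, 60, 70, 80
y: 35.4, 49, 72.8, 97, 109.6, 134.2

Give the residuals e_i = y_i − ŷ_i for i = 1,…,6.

x=30: ŷ = -27 + 2·30 = 33; e = 35.4 − 33 = 2.4
x=40: ŷ = -27 + 2·40 = 53; e = 49 − 53 = -4
x=50: ŷ = -27 + 2·50 = 73; e = 72.8 − 73 = -0.2
x=60: ŷ = -27 + 2·60 = 93; e = 97 − 93 = 4
x=70: ŷ = -27 + 2·70 = 113; e = 109.6 − 113 = -3.4
x=80: ŷ = -27 + 2·80 = 133; e = 134.2 − 133 = 1.2

2.4, -4, -0.2, 4, -3.4, 1.2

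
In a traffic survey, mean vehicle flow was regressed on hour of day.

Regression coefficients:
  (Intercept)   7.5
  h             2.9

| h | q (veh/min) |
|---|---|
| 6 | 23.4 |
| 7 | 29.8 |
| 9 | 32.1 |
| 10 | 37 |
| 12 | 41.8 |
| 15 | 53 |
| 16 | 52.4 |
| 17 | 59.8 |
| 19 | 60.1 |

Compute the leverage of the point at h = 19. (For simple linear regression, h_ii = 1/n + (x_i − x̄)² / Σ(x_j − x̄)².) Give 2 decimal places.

h = 0.37

h̄ = (6 + 7 + 9 + 10 + 12 + 15 + 16 + 17 + 19)/9 = 12.3333
Σ(h − h̄)² = 40.1111 + 28.4444 + 11.1111 + 5.44444 + 0.111111 + 7.11111 + 13.4444 + 21.7778 + 44.4444 = 172
h = 1/9 + (6.66667)²/172 = 0.111111 + 0.258398 = 0.37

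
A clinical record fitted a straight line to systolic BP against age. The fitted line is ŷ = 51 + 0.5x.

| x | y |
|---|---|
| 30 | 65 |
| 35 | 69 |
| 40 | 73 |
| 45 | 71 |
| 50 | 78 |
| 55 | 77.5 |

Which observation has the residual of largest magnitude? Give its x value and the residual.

x = 45, e = -2.5

x=30: ŷ = 51 + 0.5·30 = 66; e = 65 − 66 = -1
x=35: ŷ = 51 + 0.5·35 = 68.5; e = 69 − 68.5 = 0.5
x=40: ŷ = 51 + 0.5·40 = 71; e = 73 − 71 = 2
x=45: ŷ = 51 + 0.5·45 = 73.5; e = 71 − 73.5 = -2.5
x=50: ŷ = 51 + 0.5·50 = 76; e = 78 − 76 = 2
x=55: ŷ = 51 + 0.5·55 = 78.5; e = 77.5 − 78.5 = -1
Largest |e| is 2.5 at x = 45, residual -2.5.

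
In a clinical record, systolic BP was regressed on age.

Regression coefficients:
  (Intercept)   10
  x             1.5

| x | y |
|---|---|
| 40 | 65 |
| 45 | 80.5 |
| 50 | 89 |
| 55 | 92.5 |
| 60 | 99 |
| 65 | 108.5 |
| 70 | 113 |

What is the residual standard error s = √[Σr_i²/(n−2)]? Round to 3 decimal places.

s = 3.347

x=40: ŷ = 10 + 1.5·40 = 70; r = 65 − 70 = -5
x=45: ŷ = 10 + 1.5·45 = 77.5; r = 80.5 − 77.5 = 3
x=50: ŷ = 10 + 1.5·50 = 85; r = 89 − 85 = 4
x=55: ŷ = 10 + 1.5·55 = 92.5; r = 92.5 − 92.5 = 0
x=60: ŷ = 10 + 1.5·60 = 100; r = 99 − 100 = -1
x=65: ŷ = 10 + 1.5·65 = 107.5; r = 108.5 − 107.5 = 1
x=70: ŷ = 10 + 1.5·70 = 115; r = 113 − 115 = -2
SSE = 25 + 9 + 16 + 0 + 1 + 1 + 4 = 56
s = √(56/5) = √11.2 ≈ 3.347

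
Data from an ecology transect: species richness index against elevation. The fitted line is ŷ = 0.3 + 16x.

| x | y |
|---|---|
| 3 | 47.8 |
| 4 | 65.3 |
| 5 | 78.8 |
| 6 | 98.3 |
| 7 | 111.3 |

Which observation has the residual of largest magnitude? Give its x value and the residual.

x = 6, r = 2

x=3: ŷ = 0.3 + 16·3 = 48.3; r = 47.8 − 48.3 = -0.5
x=4: ŷ = 0.3 + 16·4 = 64.3; r = 65.3 − 64.3 = 1
x=5: ŷ = 0.3 + 16·5 = 80.3; r = 78.8 − 80.3 = -1.5
x=6: ŷ = 0.3 + 16·6 = 96.3; r = 98.3 − 96.3 = 2
x=7: ŷ = 0.3 + 16·7 = 112.3; r = 111.3 − 112.3 = -1
Largest |r| is 2 at x = 6, residual 2.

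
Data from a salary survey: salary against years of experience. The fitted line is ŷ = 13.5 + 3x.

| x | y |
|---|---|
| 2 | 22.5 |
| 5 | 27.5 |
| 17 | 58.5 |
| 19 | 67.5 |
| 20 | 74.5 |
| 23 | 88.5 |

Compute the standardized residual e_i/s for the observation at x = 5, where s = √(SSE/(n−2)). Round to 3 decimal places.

-0.209

x=2: ŷ = 13.5 + 3·2 = 19.5; e = 22.5 − 19.5 = 3
x=5: ŷ = 13.5 + 3·5 = 28.5; e = 27.5 − 28.5 = -1
x=17: ŷ = 13.5 + 3·17 = 64.5; e = 58.5 − 64.5 = -6
x=19: ŷ = 13.5 + 3·19 = 70.5; e = 67.5 − 70.5 = -3
x=20: ŷ = 13.5 + 3·20 = 73.5; e = 74.5 − 73.5 = 1
x=23: ŷ = 13.5 + 3·23 = 82.5; e = 88.5 − 82.5 = 6
SSE = 9 + 1 + 36 + 9 + 1 + 36 = 92
s = √(92/4) = 4.79583
e/s = -1 / 4.79583 = -0.209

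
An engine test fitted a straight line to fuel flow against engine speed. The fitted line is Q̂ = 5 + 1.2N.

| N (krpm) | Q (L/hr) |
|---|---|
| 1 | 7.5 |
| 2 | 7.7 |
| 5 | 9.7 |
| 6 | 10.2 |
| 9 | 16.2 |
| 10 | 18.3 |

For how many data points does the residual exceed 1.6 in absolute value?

1

N=1: Q̂ = 5 + 1.2·1 = 6.2; r = 7.5 − 6.2 = 1.3
N=2: Q̂ = 5 + 1.2·2 = 7.4; r = 7.7 − 7.4 = 0.3
N=5: Q̂ = 5 + 1.2·5 = 11; r = 9.7 − 11 = -1.3
N=6: Q̂ = 5 + 1.2·6 = 12.2; r = 10.2 − 12.2 = -2
N=9: Q̂ = 5 + 1.2·9 = 15.8; r = 16.2 − 15.8 = 0.4
N=10: Q̂ = 5 + 1.2·10 = 17; r = 18.3 − 17 = 1.3
|r| > 1.6: N=6 (|r|=2) → 1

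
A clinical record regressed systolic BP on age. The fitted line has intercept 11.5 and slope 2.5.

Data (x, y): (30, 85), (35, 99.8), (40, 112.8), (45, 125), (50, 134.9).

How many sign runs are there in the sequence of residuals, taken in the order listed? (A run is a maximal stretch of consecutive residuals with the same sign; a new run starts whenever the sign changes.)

3 runs

x=30: ŷ = 11.5 + 2.5·30 = 86.5; r = 85 − 86.5 = -1.5
x=35: ŷ = 11.5 + 2.5·35 = 99; r = 99.8 − 99 = 0.8
x=40: ŷ = 11.5 + 2.5·40 = 111.5; r = 112.8 − 111.5 = 1.3
x=45: ŷ = 11.5 + 2.5·45 = 124; r = 125 − 124 = 1
x=50: ŷ = 11.5 + 2.5·50 = 136.5; r = 134.9 − 136.5 = -1.6
Signs: − + + + −
Runs: −×1, +×3, −×1 → 3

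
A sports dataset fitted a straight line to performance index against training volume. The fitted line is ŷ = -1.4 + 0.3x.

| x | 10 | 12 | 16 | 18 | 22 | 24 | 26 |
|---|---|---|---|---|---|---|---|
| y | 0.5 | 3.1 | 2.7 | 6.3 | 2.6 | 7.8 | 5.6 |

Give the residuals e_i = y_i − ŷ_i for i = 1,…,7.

-1.1, 0.9, -0.7, 2.3, -2.6, 2, -0.8

x=10: ŷ = -1.4 + 0.3·10 = 1.6; e = 0.5 − 1.6 = -1.1
x=12: ŷ = -1.4 + 0.3·12 = 2.2; e = 3.1 − 2.2 = 0.9
x=16: ŷ = -1.4 + 0.3·16 = 3.4; e = 2.7 − 3.4 = -0.7
x=18: ŷ = -1.4 + 0.3·18 = 4; e = 6.3 − 4 = 2.3
x=22: ŷ = -1.4 + 0.3·22 = 5.2; e = 2.6 − 5.2 = -2.6
x=24: ŷ = -1.4 + 0.3·24 = 5.8; e = 7.8 − 5.8 = 2
x=26: ŷ = -1.4 + 0.3·26 = 6.4; e = 5.6 − 6.4 = -0.8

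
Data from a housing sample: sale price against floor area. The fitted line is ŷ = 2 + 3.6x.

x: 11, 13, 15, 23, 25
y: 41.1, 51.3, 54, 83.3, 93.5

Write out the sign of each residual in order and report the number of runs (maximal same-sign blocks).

x=11: ŷ = 2 + 3.6·11 = 41.6; r = 41.1 − 41.6 = -0.5
x=13: ŷ = 2 + 3.6·13 = 48.8; r = 51.3 − 48.8 = 2.5
x=15: ŷ = 2 + 3.6·15 = 56; r = 54 − 56 = -2
x=23: ŷ = 2 + 3.6·23 = 84.8; r = 83.3 − 84.8 = -1.5
x=25: ŷ = 2 + 3.6·25 = 92; r = 93.5 − 92 = 1.5
Signs: − + − − +
Runs: −×1, +×1, −×2, +×1 → 4

4 runs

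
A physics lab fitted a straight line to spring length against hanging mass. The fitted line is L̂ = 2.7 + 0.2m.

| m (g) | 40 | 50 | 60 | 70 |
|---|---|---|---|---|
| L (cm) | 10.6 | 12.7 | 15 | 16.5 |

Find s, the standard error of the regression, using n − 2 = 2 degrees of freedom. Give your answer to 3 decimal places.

m=40: L̂ = 2.7 + 0.2·40 = 10.7; r = 10.6 − 10.7 = -0.1
m=50: L̂ = 2.7 + 0.2·50 = 12.7; r = 12.7 − 12.7 = 0
m=60: L̂ = 2.7 + 0.2·60 = 14.7; r = 15 − 14.7 = 0.3
m=70: L̂ = 2.7 + 0.2·70 = 16.7; r = 16.5 − 16.7 = -0.2
SSE = 0.01 + 0 + 0.09 + 0.04 = 0.14
s = √(0.14/2) = √0.07 ≈ 0.265

s = 0.265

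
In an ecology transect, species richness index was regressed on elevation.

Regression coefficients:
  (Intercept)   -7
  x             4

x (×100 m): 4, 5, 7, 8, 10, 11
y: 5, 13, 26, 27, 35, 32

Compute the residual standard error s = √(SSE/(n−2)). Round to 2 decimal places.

x=4: ŷ = -7 + 4·4 = 9; r = 5 − 9 = -4
x=5: ŷ = -7 + 4·5 = 13; r = 13 − 13 = 0
x=7: ŷ = -7 + 4·7 = 21; r = 26 − 21 = 5
x=8: ŷ = -7 + 4·8 = 25; r = 27 − 25 = 2
x=10: ŷ = -7 + 4·10 = 33; r = 35 − 33 = 2
x=11: ŷ = -7 + 4·11 = 37; r = 32 − 37 = -5
SSE = 16 + 0 + 25 + 4 + 4 + 25 = 74
s = √(74/4) = √18.5 ≈ 4.30

s = 4.30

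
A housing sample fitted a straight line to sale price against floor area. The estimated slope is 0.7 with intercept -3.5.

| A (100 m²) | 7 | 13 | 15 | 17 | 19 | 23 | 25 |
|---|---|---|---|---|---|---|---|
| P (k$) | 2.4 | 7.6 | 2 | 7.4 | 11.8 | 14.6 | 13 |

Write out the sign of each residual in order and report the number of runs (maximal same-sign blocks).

A=7: ŷ = -3.5 + 0.7·7 = 1.4; r = 2.4 − 1.4 = 1
A=13: ŷ = -3.5 + 0.7·13 = 5.6; r = 7.6 − 5.6 = 2
A=15: ŷ = -3.5 + 0.7·15 = 7; r = 2 − 7 = -5
A=17: ŷ = -3.5 + 0.7·17 = 8.4; r = 7.4 − 8.4 = -1
A=19: ŷ = -3.5 + 0.7·19 = 9.8; r = 11.8 − 9.8 = 2
A=23: ŷ = -3.5 + 0.7·23 = 12.6; r = 14.6 − 12.6 = 2
A=25: ŷ = -3.5 + 0.7·25 = 14; r = 13 − 14 = -1
Signs: + + − − + + −
Runs: +×2, −×2, +×2, −×1 → 4

4 runs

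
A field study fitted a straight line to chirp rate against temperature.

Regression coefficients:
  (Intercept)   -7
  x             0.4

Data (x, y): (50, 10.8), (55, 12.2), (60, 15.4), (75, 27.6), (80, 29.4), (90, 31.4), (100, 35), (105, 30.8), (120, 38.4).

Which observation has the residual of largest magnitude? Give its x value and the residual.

x=50: ŷ = -7 + 0.4·50 = 13; r = 10.8 − 13 = -2.2
x=55: ŷ = -7 + 0.4·55 = 15; r = 12.2 − 15 = -2.8
x=60: ŷ = -7 + 0.4·60 = 17; r = 15.4 − 17 = -1.6
x=75: ŷ = -7 + 0.4·75 = 23; r = 27.6 − 23 = 4.6
x=80: ŷ = -7 + 0.4·80 = 25; r = 29.4 − 25 = 4.4
x=90: ŷ = -7 + 0.4·90 = 29; r = 31.4 − 29 = 2.4
x=100: ŷ = -7 + 0.4·100 = 33; r = 35 − 33 = 2
x=105: ŷ = -7 + 0.4·105 = 35; r = 30.8 − 35 = -4.2
x=120: ŷ = -7 + 0.4·120 = 41; r = 38.4 − 41 = -2.6
Largest |r| is 4.6 at x = 75, residual 4.6.

x = 75, r = 4.6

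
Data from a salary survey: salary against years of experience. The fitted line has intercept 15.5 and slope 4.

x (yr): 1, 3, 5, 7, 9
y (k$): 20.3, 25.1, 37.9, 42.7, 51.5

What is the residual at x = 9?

e = 0

ŷ = 15.5 + 4·9 = 51.5
e = 51.5 − 51.5 = 0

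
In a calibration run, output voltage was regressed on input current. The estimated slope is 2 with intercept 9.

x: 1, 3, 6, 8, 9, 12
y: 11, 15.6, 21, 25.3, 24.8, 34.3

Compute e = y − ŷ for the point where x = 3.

e = 0.6

ŷ = 9 + 2·3 = 15
e = 15.6 − 15 = 0.6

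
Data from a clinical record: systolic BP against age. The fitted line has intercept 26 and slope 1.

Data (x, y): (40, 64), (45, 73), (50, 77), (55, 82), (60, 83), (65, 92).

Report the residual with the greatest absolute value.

x=40: ŷ = 26 + 40 = 66; e = 64 − 66 = -2
x=45: ŷ = 26 + 45 = 71; e = 73 − 71 = 2
x=50: ŷ = 26 + 50 = 76; e = 77 − 76 = 1
x=55: ŷ = 26 + 55 = 81; e = 82 − 81 = 1
x=60: ŷ = 26 + 60 = 86; e = 83 − 86 = -3
x=65: ŷ = 26 + 65 = 91; e = 92 − 91 = 1
Largest |e| is 3 at x = 60, residual -3.

e = -3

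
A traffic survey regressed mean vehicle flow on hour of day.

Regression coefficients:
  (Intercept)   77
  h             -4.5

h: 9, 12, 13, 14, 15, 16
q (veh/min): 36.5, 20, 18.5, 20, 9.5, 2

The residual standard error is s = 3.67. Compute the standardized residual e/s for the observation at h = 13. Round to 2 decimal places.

ŷ = 77 − 4.5·13 = 18.5
e = 18.5 − 18.5 = 0
e/s = 0 / 3.67 = 0.00

0.00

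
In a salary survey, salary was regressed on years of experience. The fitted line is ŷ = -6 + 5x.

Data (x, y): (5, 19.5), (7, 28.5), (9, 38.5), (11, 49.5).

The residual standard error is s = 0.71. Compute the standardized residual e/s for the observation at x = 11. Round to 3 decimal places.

0.704

ŷ = -6 + 5·11 = 49
e = 49.5 − 49 = 0.5
e/s = 0.5 / 0.71 = 0.704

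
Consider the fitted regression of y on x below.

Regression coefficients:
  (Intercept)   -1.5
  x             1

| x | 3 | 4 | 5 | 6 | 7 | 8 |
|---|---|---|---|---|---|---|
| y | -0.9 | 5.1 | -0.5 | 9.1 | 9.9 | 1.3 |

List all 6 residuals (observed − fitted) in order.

-2.4, 2.6, -4, 4.6, 4.4, -5.2

x=3: ŷ = -1.5 + 3 = 1.5; e = -0.9 − 1.5 = -2.4
x=4: ŷ = -1.5 + 4 = 2.5; e = 5.1 − 2.5 = 2.6
x=5: ŷ = -1.5 + 5 = 3.5; e = -0.5 − 3.5 = -4
x=6: ŷ = -1.5 + 6 = 4.5; e = 9.1 − 4.5 = 4.6
x=7: ŷ = -1.5 + 7 = 5.5; e = 9.9 − 5.5 = 4.4
x=8: ŷ = -1.5 + 8 = 6.5; e = 1.3 − 6.5 = -5.2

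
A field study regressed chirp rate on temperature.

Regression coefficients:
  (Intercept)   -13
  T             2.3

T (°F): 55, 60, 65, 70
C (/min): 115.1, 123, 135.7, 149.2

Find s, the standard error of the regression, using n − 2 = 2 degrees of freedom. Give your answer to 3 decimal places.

T=55: Ĉ = -13 + 2.3·55 = 113.5; e = 115.1 − 113.5 = 1.6
T=60: Ĉ = -13 + 2.3·60 = 125; e = 123 − 125 = -2
T=65: Ĉ = -13 + 2.3·65 = 136.5; e = 135.7 − 136.5 = -0.8
T=70: Ĉ = -13 + 2.3·70 = 148; e = 149.2 − 148 = 1.2
SSE = 2.56 + 4 + 0.64 + 1.44 = 8.64
s = √(8.64/2) = √4.32 ≈ 2.078

s = 2.078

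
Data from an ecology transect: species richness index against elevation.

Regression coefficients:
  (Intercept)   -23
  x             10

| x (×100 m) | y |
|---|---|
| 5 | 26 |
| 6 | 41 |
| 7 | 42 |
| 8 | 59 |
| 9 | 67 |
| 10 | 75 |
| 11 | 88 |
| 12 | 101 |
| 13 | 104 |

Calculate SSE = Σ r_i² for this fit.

x=5: ŷ = -23 + 10·5 = 27; r = 26 − 27 = -1
x=6: ŷ = -23 + 10·6 = 37; r = 41 − 37 = 4
x=7: ŷ = -23 + 10·7 = 47; r = 42 − 47 = -5
x=8: ŷ = -23 + 10·8 = 57; r = 59 − 57 = 2
x=9: ŷ = -23 + 10·9 = 67; r = 67 − 67 = 0
x=10: ŷ = -23 + 10·10 = 77; r = 75 − 77 = -2
x=11: ŷ = -23 + 10·11 = 87; r = 88 − 87 = 1
x=12: ŷ = -23 + 10·12 = 97; r = 101 − 97 = 4
x=13: ŷ = -23 + 10·13 = 107; r = 104 − 107 = -3
SSE = 1 + 16 + 25 + 4 + 0 + 4 + 1 + 16 + 9 = 76

SSE = 76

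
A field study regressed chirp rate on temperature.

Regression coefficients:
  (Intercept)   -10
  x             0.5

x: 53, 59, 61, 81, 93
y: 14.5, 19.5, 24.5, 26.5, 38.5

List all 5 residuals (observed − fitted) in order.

x=53: ŷ = -10 + 0.5·53 = 16.5; r = 14.5 − 16.5 = -2
x=59: ŷ = -10 + 0.5·59 = 19.5; r = 19.5 − 19.5 = 0
x=61: ŷ = -10 + 0.5·61 = 20.5; r = 24.5 − 20.5 = 4
x=81: ŷ = -10 + 0.5·81 = 30.5; r = 26.5 − 30.5 = -4
x=93: ŷ = -10 + 0.5·93 = 36.5; r = 38.5 − 36.5 = 2

-2, 0, 4, -4, 2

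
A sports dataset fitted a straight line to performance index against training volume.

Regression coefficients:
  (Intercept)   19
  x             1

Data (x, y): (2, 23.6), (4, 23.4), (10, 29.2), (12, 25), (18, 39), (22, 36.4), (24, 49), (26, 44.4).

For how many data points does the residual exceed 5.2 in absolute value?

x=2: ŷ = 19 + 2 = 21; e = 23.6 − 21 = 2.6
x=4: ŷ = 19 + 4 = 23; e = 23.4 − 23 = 0.4
x=10: ŷ = 19 + 10 = 29; e = 29.2 − 29 = 0.2
x=12: ŷ = 19 + 12 = 31; e = 25 − 31 = -6
x=18: ŷ = 19 + 18 = 37; e = 39 − 37 = 2
x=22: ŷ = 19 + 22 = 41; e = 36.4 − 41 = -4.6
x=24: ŷ = 19 + 24 = 43; e = 49 − 43 = 6
x=26: ŷ = 19 + 26 = 45; e = 44.4 − 45 = -0.6
|e| > 5.2: x=12 (|e|=6), x=24 (|e|=6) → 2

2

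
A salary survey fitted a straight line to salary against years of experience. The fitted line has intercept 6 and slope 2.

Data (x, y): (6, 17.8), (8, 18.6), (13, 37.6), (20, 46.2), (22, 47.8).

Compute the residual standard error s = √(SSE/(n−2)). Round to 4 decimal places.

s = 3.9933

x=6: ŷ = 6 + 2·6 = 18; e = 17.8 − 18 = -0.2
x=8: ŷ = 6 + 2·8 = 22; e = 18.6 − 22 = -3.4
x=13: ŷ = 6 + 2·13 = 32; e = 37.6 − 32 = 5.6
x=20: ŷ = 6 + 2·20 = 46; e = 46.2 − 46 = 0.2
x=22: ŷ = 6 + 2·22 = 50; e = 47.8 − 50 = -2.2
SSE = 0.04 + 11.56 + 31.36 + 0.04 + 4.84 = 47.84
s = √(47.84/3) = √15.9467 ≈ 3.9933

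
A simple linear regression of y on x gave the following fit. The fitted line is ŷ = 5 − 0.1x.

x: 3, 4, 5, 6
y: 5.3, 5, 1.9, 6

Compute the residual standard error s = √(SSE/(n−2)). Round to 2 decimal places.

x=3: ŷ = 5 − 0.1·3 = 4.7; r = 5.3 − 4.7 = 0.6
x=4: ŷ = 5 − 0.1·4 = 4.6; r = 5 − 4.6 = 0.4
x=5: ŷ = 5 − 0.1·5 = 4.5; r = 1.9 − 4.5 = -2.6
x=6: ŷ = 5 − 0.1·6 = 4.4; r = 6 − 4.4 = 1.6
SSE = 0.36 + 0.16 + 6.76 + 2.56 = 9.84
s = √(9.84/2) = √4.92 ≈ 2.22

s = 2.22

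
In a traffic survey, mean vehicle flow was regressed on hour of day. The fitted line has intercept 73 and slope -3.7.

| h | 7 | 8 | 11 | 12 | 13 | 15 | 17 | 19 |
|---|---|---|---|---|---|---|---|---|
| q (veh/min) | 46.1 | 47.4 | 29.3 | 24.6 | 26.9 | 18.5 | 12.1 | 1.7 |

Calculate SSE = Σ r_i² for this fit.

h=7: ŷ = 73 − 3.7·7 = 47.1; r = 46.1 − 47.1 = -1
h=8: ŷ = 73 − 3.7·8 = 43.4; r = 47.4 − 43.4 = 4
h=11: ŷ = 73 − 3.7·11 = 32.3; r = 29.3 − 32.3 = -3
h=12: ŷ = 73 − 3.7·12 = 28.6; r = 24.6 − 28.6 = -4
h=13: ŷ = 73 − 3.7·13 = 24.9; r = 26.9 − 24.9 = 2
h=15: ŷ = 73 − 3.7·15 = 17.5; r = 18.5 − 17.5 = 1
h=17: ŷ = 73 − 3.7·17 = 10.1; r = 12.1 − 10.1 = 2
h=19: ŷ = 73 − 3.7·19 = 2.7; r = 1.7 − 2.7 = -1
SSE = 1 + 16 + 9 + 16 + 4 + 1 + 4 + 1 = 52

SSE = 52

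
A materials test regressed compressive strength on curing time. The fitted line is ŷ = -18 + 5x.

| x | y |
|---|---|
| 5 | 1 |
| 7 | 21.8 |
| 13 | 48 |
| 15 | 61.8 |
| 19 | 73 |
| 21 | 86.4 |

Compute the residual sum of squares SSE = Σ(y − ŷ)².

x=5: ŷ = -18 + 5·5 = 7; r = 1 − 7 = -6
x=7: ŷ = -18 + 5·7 = 17; r = 21.8 − 17 = 4.8
x=13: ŷ = -18 + 5·13 = 47; r = 48 − 47 = 1
x=15: ŷ = -18 + 5·15 = 57; r = 61.8 − 57 = 4.8
x=19: ŷ = -18 + 5·19 = 77; r = 73 − 77 = -4
x=21: ŷ = -18 + 5·21 = 87; r = 86.4 − 87 = -0.6
SSE = 36 + 23.04 + 1 + 23.04 + 16 + 0.36 = 99.44

SSE = 99.44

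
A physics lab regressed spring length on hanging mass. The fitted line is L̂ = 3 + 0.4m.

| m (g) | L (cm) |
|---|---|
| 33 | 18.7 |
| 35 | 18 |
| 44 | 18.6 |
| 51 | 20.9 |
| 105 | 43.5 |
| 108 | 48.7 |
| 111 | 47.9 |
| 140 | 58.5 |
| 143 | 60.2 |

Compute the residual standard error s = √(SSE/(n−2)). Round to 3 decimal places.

s = 1.946

m=33: L̂ = 3 + 0.4·33 = 16.2; r = 18.7 − 16.2 = 2.5
m=35: L̂ = 3 + 0.4·35 = 17; r = 18 − 17 = 1
m=44: L̂ = 3 + 0.4·44 = 20.6; r = 18.6 − 20.6 = -2
m=51: L̂ = 3 + 0.4·51 = 23.4; r = 20.9 − 23.4 = -2.5
m=105: L̂ = 3 + 0.4·105 = 45; r = 43.5 − 45 = -1.5
m=108: L̂ = 3 + 0.4·108 = 46.2; r = 48.7 − 46.2 = 2.5
m=111: L̂ = 3 + 0.4·111 = 47.4; r = 47.9 − 47.4 = 0.5
m=140: L̂ = 3 + 0.4·140 = 59; r = 58.5 − 59 = -0.5
m=143: L̂ = 3 + 0.4·143 = 60.2; r = 60.2 − 60.2 = 0
SSE = 6.25 + 1 + 4 + 6.25 + 2.25 + 6.25 + 0.25 + 0.25 + 0 = 26.5
s = √(26.5/7) = √3.78571 ≈ 1.946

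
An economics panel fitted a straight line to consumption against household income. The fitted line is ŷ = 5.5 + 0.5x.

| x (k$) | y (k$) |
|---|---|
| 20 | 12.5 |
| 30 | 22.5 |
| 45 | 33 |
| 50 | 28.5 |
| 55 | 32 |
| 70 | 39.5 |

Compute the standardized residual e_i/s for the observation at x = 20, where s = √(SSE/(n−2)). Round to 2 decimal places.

x=20: ŷ = 5.5 + 0.5·20 = 15.5; e = 12.5 − 15.5 = -3
x=30: ŷ = 5.5 + 0.5·30 = 20.5; e = 22.5 − 20.5 = 2
x=45: ŷ = 5.5 + 0.5·45 = 28; e = 33 − 28 = 5
x=50: ŷ = 5.5 + 0.5·50 = 30.5; e = 28.5 − 30.5 = -2
x=55: ŷ = 5.5 + 0.5·55 = 33; e = 32 − 33 = -1
x=70: ŷ = 5.5 + 0.5·70 = 40.5; e = 39.5 − 40.5 = -1
SSE = 9 + 4 + 25 + 4 + 1 + 1 = 44
s = √(44/4) = 3.31662
e/s = -3 / 3.31662 = -0.90

-0.90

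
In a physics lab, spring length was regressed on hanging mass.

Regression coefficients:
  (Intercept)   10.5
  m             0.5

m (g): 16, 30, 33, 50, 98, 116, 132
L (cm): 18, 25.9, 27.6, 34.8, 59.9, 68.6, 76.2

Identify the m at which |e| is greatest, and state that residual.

m = 50, e = -0.7

m=16: L̂ = 10.5 + 0.5·16 = 18.5; e = 18 − 18.5 = -0.5
m=30: L̂ = 10.5 + 0.5·30 = 25.5; e = 25.9 − 25.5 = 0.4
m=33: L̂ = 10.5 + 0.5·33 = 27; e = 27.6 − 27 = 0.6
m=50: L̂ = 10.5 + 0.5·50 = 35.5; e = 34.8 − 35.5 = -0.7
m=98: L̂ = 10.5 + 0.5·98 = 59.5; e = 59.9 − 59.5 = 0.4
m=116: L̂ = 10.5 + 0.5·116 = 68.5; e = 68.6 − 68.5 = 0.1
m=132: L̂ = 10.5 + 0.5·132 = 76.5; e = 76.2 − 76.5 = -0.3
Largest |e| is 0.7 at m = 50, residual -0.7.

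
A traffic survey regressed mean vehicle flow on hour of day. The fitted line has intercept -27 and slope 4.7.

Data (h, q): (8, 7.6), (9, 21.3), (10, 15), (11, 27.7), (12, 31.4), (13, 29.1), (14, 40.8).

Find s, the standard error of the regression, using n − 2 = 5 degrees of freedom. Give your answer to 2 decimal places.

s = 4.73

h=8: ŷ = -27 + 4.7·8 = 10.6; e = 7.6 − 10.6 = -3
h=9: ŷ = -27 + 4.7·9 = 15.3; e = 21.3 − 15.3 = 6
h=10: ŷ = -27 + 4.7·10 = 20; e = 15 − 20 = -5
h=11: ŷ = -27 + 4.7·11 = 24.7; e = 27.7 − 24.7 = 3
h=12: ŷ = -27 + 4.7·12 = 29.4; e = 31.4 − 29.4 = 2
h=13: ŷ = -27 + 4.7·13 = 34.1; e = 29.1 − 34.1 = -5
h=14: ŷ = -27 + 4.7·14 = 38.8; e = 40.8 − 38.8 = 2
SSE = 9 + 36 + 25 + 9 + 4 + 25 + 4 = 112
s = √(112/5) = √22.4 ≈ 4.73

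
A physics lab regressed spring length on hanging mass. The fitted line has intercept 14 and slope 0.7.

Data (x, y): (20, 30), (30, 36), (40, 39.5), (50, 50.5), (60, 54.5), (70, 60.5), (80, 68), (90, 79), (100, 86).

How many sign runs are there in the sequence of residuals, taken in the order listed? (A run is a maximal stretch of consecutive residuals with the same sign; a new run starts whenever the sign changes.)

x=20: ŷ = 14 + 0.7·20 = 28; r = 30 − 28 = 2
x=30: ŷ = 14 + 0.7·30 = 35; r = 36 − 35 = 1
x=40: ŷ = 14 + 0.7·40 = 42; r = 39.5 − 42 = -2.5
x=50: ŷ = 14 + 0.7·50 = 49; r = 50.5 − 49 = 1.5
x=60: ŷ = 14 + 0.7·60 = 56; r = 54.5 − 56 = -1.5
x=70: ŷ = 14 + 0.7·70 = 63; r = 60.5 − 63 = -2.5
x=80: ŷ = 14 + 0.7·80 = 70; r = 68 − 70 = -2
x=90: ŷ = 14 + 0.7·90 = 77; r = 79 − 77 = 2
x=100: ŷ = 14 + 0.7·100 = 84; r = 86 − 84 = 2
Signs: + + − + − − − + +
Runs: +×2, −×1, +×1, −×3, +×2 → 5

5 runs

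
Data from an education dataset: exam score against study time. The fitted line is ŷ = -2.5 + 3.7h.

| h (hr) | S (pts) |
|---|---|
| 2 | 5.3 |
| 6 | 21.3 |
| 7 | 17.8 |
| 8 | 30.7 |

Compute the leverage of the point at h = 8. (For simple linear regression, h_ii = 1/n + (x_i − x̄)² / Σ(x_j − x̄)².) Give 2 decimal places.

h = 0.49

h̄ = (2 + 6 + 7 + 8)/4 = 5.75
Σ(h − h̄)² = 14.0625 + 0.0625 + 1.5625 + 5.0625 = 20.75
h = 1/4 + (2.25)²/20.75 = 0.25 + 0.243976 = 0.49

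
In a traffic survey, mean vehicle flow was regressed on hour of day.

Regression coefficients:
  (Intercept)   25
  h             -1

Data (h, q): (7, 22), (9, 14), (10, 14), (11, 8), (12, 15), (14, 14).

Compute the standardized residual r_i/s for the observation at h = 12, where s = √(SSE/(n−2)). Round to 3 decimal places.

h=7: q̂ = 25 − 7 = 18; r = 22 − 18 = 4
h=9: q̂ = 25 − 9 = 16; r = 14 − 16 = -2
h=10: q̂ = 25 − 10 = 15; r = 14 − 15 = -1
h=11: q̂ = 25 − 11 = 14; r = 8 − 14 = -6
h=12: q̂ = 25 − 12 = 13; r = 15 − 13 = 2
h=14: q̂ = 25 − 14 = 11; r = 14 − 11 = 3
SSE = 16 + 4 + 1 + 36 + 4 + 9 = 70
s = √(70/4) = 4.1833
r/s = 2 / 4.1833 = 0.478

0.478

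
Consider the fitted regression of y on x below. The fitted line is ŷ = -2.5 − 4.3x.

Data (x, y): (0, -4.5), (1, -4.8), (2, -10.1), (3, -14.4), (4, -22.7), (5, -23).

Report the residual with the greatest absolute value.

x=0: ŷ = -2.5 − 4.3·0 = -2.5; e = -4.5 − (-2.5) = -2
x=1: ŷ = -2.5 − 4.3·1 = -6.8; e = -4.8 − (-6.8) = 2
x=2: ŷ = -2.5 − 4.3·2 = -11.1; e = -10.1 − (-11.1) = 1
x=3: ŷ = -2.5 − 4.3·3 = -15.4; e = -14.4 − (-15.4) = 1
x=4: ŷ = -2.5 − 4.3·4 = -19.7; e = -22.7 − (-19.7) = -3
x=5: ŷ = -2.5 − 4.3·5 = -24; e = -23 − (-24) = 1
Largest |e| is 3 at x = 4, residual -3.

e = -3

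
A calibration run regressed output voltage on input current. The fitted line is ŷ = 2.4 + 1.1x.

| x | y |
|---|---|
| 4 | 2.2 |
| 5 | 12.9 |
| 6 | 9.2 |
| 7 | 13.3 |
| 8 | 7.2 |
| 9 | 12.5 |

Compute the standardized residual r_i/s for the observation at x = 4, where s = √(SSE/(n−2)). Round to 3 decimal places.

-1.081

x=4: ŷ = 2.4 + 1.1·4 = 6.8; r = 2.2 − 6.8 = -4.6
x=5: ŷ = 2.4 + 1.1·5 = 7.9; r = 12.9 − 7.9 = 5
x=6: ŷ = 2.4 + 1.1·6 = 9; r = 9.2 − 9 = 0.2
x=7: ŷ = 2.4 + 1.1·7 = 10.1; r = 13.3 − 10.1 = 3.2
x=8: ŷ = 2.4 + 1.1·8 = 11.2; r = 7.2 − 11.2 = -4
x=9: ŷ = 2.4 + 1.1·9 = 12.3; r = 12.5 − 12.3 = 0.2
SSE = 21.16 + 25 + 0.04 + 10.24 + 16 + 0.04 = 72.48
s = √(72.48/4) = 4.25676
r/s = -4.6 / 4.25676 = -1.081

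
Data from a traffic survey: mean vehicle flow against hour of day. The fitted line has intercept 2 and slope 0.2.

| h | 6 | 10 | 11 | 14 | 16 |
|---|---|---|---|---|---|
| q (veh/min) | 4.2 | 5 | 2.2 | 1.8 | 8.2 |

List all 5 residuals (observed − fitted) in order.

1, 1, -2, -3, 3

h=6: q̂ = 2 + 0.2·6 = 3.2; e = 4.2 − 3.2 = 1
h=10: q̂ = 2 + 0.2·10 = 4; e = 5 − 4 = 1
h=11: q̂ = 2 + 0.2·11 = 4.2; e = 2.2 − 4.2 = -2
h=14: q̂ = 2 + 0.2·14 = 4.8; e = 1.8 − 4.8 = -3
h=16: q̂ = 2 + 0.2·16 = 5.2; e = 8.2 − 5.2 = 3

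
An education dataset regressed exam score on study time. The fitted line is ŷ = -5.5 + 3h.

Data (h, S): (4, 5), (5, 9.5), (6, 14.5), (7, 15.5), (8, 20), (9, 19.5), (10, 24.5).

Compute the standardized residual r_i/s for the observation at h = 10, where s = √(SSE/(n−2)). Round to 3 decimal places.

0.000

h=4: ŷ = -5.5 + 3·4 = 6.5; r = 5 − 6.5 = -1.5
h=5: ŷ = -5.5 + 3·5 = 9.5; r = 9.5 − 9.5 = 0
h=6: ŷ = -5.5 + 3·6 = 12.5; r = 14.5 − 12.5 = 2
h=7: ŷ = -5.5 + 3·7 = 15.5; r = 15.5 − 15.5 = 0
h=8: ŷ = -5.5 + 3·8 = 18.5; r = 20 − 18.5 = 1.5
h=9: ŷ = -5.5 + 3·9 = 21.5; r = 19.5 − 21.5 = -2
h=10: ŷ = -5.5 + 3·10 = 24.5; r = 24.5 − 24.5 = 0
SSE = 2.25 + 0 + 4 + 0 + 2.25 + 4 + 0 = 12.5
s = √(12.5/5) = 1.58114
r/s = 0 / 1.58114 = 0.000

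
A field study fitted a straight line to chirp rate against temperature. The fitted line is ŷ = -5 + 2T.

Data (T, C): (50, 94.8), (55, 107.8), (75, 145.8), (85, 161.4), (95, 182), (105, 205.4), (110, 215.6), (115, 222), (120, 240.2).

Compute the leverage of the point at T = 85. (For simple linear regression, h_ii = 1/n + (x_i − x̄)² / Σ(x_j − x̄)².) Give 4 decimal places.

T̄ = (50 + 55 + 75 + 85 + 95 + 105 + 110 + 115 + 120)/9 = 90
Σ(T − T̄)² = 1600 + 1225 + 225 + 25 + 25 + 225 + 400 + 625 + 900 = 5250
h = 1/9 + (-5)²/5250 = 0.111111 + 0.0047619 = 0.1159

h = 0.1159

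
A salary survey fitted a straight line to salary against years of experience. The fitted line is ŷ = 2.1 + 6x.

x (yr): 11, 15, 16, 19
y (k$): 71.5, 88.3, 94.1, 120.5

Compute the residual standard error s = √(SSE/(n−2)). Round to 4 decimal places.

s = 5.5390

x=11: ŷ = 2.1 + 6·11 = 68.1; e = 71.5 − 68.1 = 3.4
x=15: ŷ = 2.1 + 6·15 = 92.1; e = 88.3 − 92.1 = -3.8
x=16: ŷ = 2.1 + 6·16 = 98.1; e = 94.1 − 98.1 = -4
x=19: ŷ = 2.1 + 6·19 = 116.1; e = 120.5 − 116.1 = 4.4
SSE = 11.56 + 14.44 + 16 + 19.36 = 61.36
s = √(61.36/2) = √30.68 ≈ 5.5390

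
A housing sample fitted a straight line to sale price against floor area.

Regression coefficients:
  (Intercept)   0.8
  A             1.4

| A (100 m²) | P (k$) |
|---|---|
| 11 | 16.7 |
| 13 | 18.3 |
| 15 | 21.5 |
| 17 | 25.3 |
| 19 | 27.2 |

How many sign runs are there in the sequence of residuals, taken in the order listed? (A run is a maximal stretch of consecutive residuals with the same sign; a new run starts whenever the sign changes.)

A=11: P̂ = 0.8 + 1.4·11 = 16.2; r = 16.7 − 16.2 = 0.5
A=13: P̂ = 0.8 + 1.4·13 = 19; r = 18.3 − 19 = -0.7
A=15: P̂ = 0.8 + 1.4·15 = 21.8; r = 21.5 − 21.8 = -0.3
A=17: P̂ = 0.8 + 1.4·17 = 24.6; r = 25.3 − 24.6 = 0.7
A=19: P̂ = 0.8 + 1.4·19 = 27.4; r = 27.2 − 27.4 = -0.2
Signs: + − − + −
Runs: +×1, −×2, +×1, −×1 → 4

4 runs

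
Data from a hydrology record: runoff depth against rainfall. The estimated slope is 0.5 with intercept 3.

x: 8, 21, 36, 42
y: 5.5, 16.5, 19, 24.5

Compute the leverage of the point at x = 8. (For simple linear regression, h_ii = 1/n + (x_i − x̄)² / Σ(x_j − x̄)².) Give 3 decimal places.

h = 0.750

x̄ = (8 + 21 + 36 + 42)/4 = 26.75
Σ(x − x̄)² = 351.562 + 33.0625 + 85.5625 + 232.562 = 702.75
h = 1/4 + (-18.75)²/702.75 = 0.25 + 0.500267 = 0.750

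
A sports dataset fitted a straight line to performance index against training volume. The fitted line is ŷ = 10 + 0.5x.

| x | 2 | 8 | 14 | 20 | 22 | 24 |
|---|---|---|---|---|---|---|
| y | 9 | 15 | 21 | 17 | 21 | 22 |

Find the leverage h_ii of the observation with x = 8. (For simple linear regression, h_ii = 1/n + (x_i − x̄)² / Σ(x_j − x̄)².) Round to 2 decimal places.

h = 0.30

x̄ = (2 + 8 + 14 + 20 + 22 + 24)/6 = 15
Σ(x − x̄)² = 169 + 49 + 1 + 25 + 49 + 81 = 374
h = 1/6 + (-7)²/374 = 0.166667 + 0.131016 = 0.30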